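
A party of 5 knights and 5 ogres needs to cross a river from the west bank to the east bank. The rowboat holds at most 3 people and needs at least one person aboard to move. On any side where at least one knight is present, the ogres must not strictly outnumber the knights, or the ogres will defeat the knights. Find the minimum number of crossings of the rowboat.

11

Counting alone: each trip to the east bank takes at most 3 across and each return brings at least 1 back, so after t trips out (and t−1 returns) at most 3t − (t−1) of the 10 are across; that first reaches 10 at t = 5, so at least 9 crossings are needed.
The safety rule pushes this higher. Following every safe sequence of crossings, the most of the 10 that can be at the east bank as the rowboat arrives there on crossing 9 is 9 — never all 10.
So no plan with fewer than 11 crossings exists, and this one achieves 11:
1. 2 ogres → the east bank.  (the west bank: 5K 3O; the east bank: 0K 2O)
2. 1 ogre ← the west bank.  (the west bank: 5K 4O; the east bank: 0K 1O)
3. 3 ogres → the east bank.  (the west bank: 5K 1O; the east bank: 0K 4O)
4. 1 ogre ← the west bank.  (the west bank: 5K 2O; the east bank: 0K 3O)
5. 3 knights → the east bank.  (the west bank: 2K 2O; the east bank: 3K 3O)
6. 1 knight and 1 ogre ← the west bank.  (the west bank: 3K 3O; the east bank: 2K 2O)
7. 3 knights → the east bank.  (the west bank: 0K 3O; the east bank: 5K 2O)
8. 1 ogre ← the west bank.  (the west bank: 0K 4O; the east bank: 5K 1O)
9. 2 ogres → the east bank.  (the west bank: 0K 2O; the east bank: 5K 3O)
10. 1 ogre ← the west bank.  (the west bank: 0K 3O; the east bank: 5K 2O)
11. 3 ogres → the east bank.  (the west bank: 0K 0O; the east bank: 5K 5O)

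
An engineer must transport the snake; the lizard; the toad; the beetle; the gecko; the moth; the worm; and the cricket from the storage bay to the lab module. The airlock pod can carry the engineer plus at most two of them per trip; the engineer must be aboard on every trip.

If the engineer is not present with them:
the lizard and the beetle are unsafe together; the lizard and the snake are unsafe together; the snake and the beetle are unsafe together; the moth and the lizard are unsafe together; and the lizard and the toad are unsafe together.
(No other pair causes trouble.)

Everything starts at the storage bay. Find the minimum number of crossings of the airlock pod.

13

Counting alone: the engineer can take at most 2 across per trip to the lab module, so moving all 8 needs at least 4 loaded trips out, with a return between consecutive ones — at least 7 crossings.
The safety rule pushes this higher. Following every safe sequence of crossings, the most of the 8 that can be at the lab module as the airlock pod arrives there on crossings 7, 9, 11 is 5, 6, 7 respectively — never all 8.
So no plan with fewer than 13 crossings exists, and this one achieves 13:
1. Engineer goes to the lab module with the lizard and the snake.  [the storage bay: the beetle, the cricket, the gecko, the moth, the toad, the worm | the lab module: the lizard, the snake]
2. Engineer goes back to the storage bay with the snake.  [the storage bay: the beetle, the cricket, the gecko, the moth, the snake, the toad, the worm | the lab module: the lizard]
3. Engineer goes to the lab module with the snake and the toad.  [the storage bay: the beetle, the cricket, the gecko, the moth, the worm | the lab module: the lizard, the snake, the toad]
4. Engineer goes back to the storage bay with the lizard.  [the storage bay: the beetle, the cricket, the gecko, the lizard, the moth, the worm | the lab module: the snake, the toad]
5. Engineer goes to the lab module with the gecko and the lizard.  [the storage bay: the beetle, the cricket, the moth, the worm | the lab module: the gecko, the lizard, the snake, the toad]
6. Engineer goes back to the storage bay with the lizard.  [the storage bay: the beetle, the cricket, the lizard, the moth, the worm | the lab module: the gecko, the snake, the toad]
7. Engineer goes to the lab module with the lizard and the moth.  [the storage bay: the beetle, the cricket, the worm | the lab module: the gecko, the lizard, the moth, the snake, the toad]
8. Engineer goes back to the storage bay with the lizard.  [the storage bay: the beetle, the cricket, the lizard, the worm | the lab module: the gecko, the moth, the snake, the toad]
9. Engineer goes to the lab module with the lizard and the worm.  [the storage bay: the beetle, the cricket | the lab module: the gecko, the lizard, the moth, the snake, the toad, the worm]
10. Engineer goes back to the storage bay with the lizard.  [the storage bay: the beetle, the cricket, the lizard | the lab module: the gecko, the moth, the snake, the toad, the worm]
11. Engineer goes to the lab module with the cricket and the lizard.  [the storage bay: the beetle | the lab module: the cricket, the gecko, the lizard, the moth, the snake, the toad, the worm]
12. Engineer goes back to the storage bay with the lizard.  [the storage bay: the beetle, the lizard | the lab module: the cricket, the gecko, the moth, the snake, the toad, the worm]
13. Engineer goes to the lab module with the beetle and the lizard.  [the storage bay: — | the lab module: the beetle, the cricket, the gecko, the lizard, the moth, the snake, the toad, the worm]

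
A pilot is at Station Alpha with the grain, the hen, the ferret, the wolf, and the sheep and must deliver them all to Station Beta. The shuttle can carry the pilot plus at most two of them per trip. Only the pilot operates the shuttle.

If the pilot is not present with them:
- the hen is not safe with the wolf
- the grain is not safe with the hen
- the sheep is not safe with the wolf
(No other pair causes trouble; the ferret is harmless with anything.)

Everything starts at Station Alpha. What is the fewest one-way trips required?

Counting alone: the pilot can take at most 2 across per trip to Station Beta, so moving all 5 needs at least 3 loaded trips out, with a return between consecutive ones — at least 5 crossings.
The plan below uses exactly 5 crossings, so it is optimal:
1. Pilot goes to Station Beta with the grain and the wolf.
2. Pilot goes back to Station Alpha alone.
3. Pilot goes to Station Beta with the ferret.
4. Pilot goes back to Station Alpha alone.
5. Pilot goes to Station Beta with the hen and the sheep.

5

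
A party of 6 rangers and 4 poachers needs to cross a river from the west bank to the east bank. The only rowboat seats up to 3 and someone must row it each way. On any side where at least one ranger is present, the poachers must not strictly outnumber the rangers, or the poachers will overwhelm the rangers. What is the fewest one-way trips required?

Counting alone: each trip to the east bank takes at most 3 across and each return brings at least 1 back, so after t trips out (and t−1 returns) at most 3t − (t−1) of the 10 are across; that first reaches 10 at t = 5, so at least 9 crossings are needed.
The plan below uses exactly 9 crossings, so it is optimal:
1. 2 poachers → the east bank.  (the west bank: 6R 2P; the east bank: 0R 2P)
2. 1 poacher ← the west bank.  (the west bank: 6R 3P; the east bank: 0R 1P)
3. 3 poachers → the east bank.  (the west bank: 6R 0P; the east bank: 0R 4P)
4. 1 poacher ← the west bank.  (the west bank: 6R 1P; the east bank: 0R 3P)
5. 3 rangers → the east bank.  (the west bank: 3R 1P; the east bank: 3R 3P)
6. 1 poacher ← the west bank.  (the west bank: 3R 2P; the east bank: 3R 2P)
7. 1 ranger and 2 poachers → the east bank.  (the west bank: 2R 0P; the east bank: 4R 4P)
8. 1 poacher ← the west bank.  (the west bank: 2R 1P; the east bank: 4R 3P)
9. 2 rangers and 1 poacher → the east bank.  (the west bank: 0R 0P; the east bank: 6R 4P)

9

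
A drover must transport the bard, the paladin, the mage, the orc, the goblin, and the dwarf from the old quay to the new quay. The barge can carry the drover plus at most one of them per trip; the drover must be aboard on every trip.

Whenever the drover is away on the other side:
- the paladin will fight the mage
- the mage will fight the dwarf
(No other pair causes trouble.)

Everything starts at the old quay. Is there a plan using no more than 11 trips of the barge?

No

Counting alone: the drover can take at most 1 across per trip to the new quay, so moving all 6 needs at least 6 loaded trips out, with a return between consecutive ones — at least 11 crossings.
The safety rule pushes this higher. Following every safe sequence of crossings, the most of the 6 that can be at the new quay as the barge arrives there on crossing 11 is 5 — never all 6.
So the move cannot be finished within 11 crossings. (The shortest complete plan takes 13:)
1. Drover goes to the new quay with the mage.  [the old quay: the bard, the dwarf, the goblin, the orc, the paladin | the new quay: the mage]
2. Drover goes back to the old quay alone.  [the old quay: the bard, the dwarf, the goblin, the orc, the paladin | the new quay: the mage]
3. Drover goes to the new quay with the bard.  [the old quay: the dwarf, the goblin, the orc, the paladin | the new quay: the bard, the mage]
4. Drover goes back to the old quay alone.  [the old quay: the dwarf, the goblin, the orc, the paladin | the new quay: the bard, the mage]
5. Drover goes to the new quay with the paladin.  [the old quay: the dwarf, the goblin, the orc | the new quay: the bard, the mage, the paladin]
6. Drover goes back to the old quay with the mage.  [the old quay: the dwarf, the goblin, the mage, the orc | the new quay: the bard, the paladin]
7. Drover goes to the new quay with the dwarf.  [the old quay: the goblin, the mage, the orc | the new quay: the bard, the dwarf, the paladin]
8. Drover goes back to the old quay alone.  [the old quay: the goblin, the mage, the orc | the new quay: the bard, the dwarf, the paladin]
9. Drover goes to the new quay with the orc.  [the old quay: the goblin, the mage | the new quay: the bard, the dwarf, the orc, the paladin]
10. Drover goes back to the old quay alone.  [the old quay: the goblin, the mage | the new quay: the bard, the dwarf, the orc, the paladin]
11. Drover goes to the new quay with the goblin.  [the old quay: the mage | the new quay: the bard, the dwarf, the goblin, the orc, the paladin]
12. Drover goes back to the old quay alone.  [the old quay: the mage | the new quay: the bard, the dwarf, the goblin, the orc, the paladin]
13. Drover goes to the new quay with the mage.  [the old quay: — | the new quay: the bard, the dwarf, the goblin, the mage, the orc, the paladin]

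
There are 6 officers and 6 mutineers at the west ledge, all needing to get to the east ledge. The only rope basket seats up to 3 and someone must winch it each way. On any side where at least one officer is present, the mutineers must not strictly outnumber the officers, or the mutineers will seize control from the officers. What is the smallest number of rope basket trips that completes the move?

impossible

Following every safe sequence of crossings from the start, the most of the 12 that can be at the east ledge as the rope basket arrives there on crossings 1, 3, 5 is 3, 5, 6 respectively; the best ever achieved is 6 of 12.
From crossing 7 on, no configuration arises that was not already reachable earlier: only 17 distinct safe configurations (who is on which side, and where the rope basket is) can ever be reached, none of them has everyone across, and every continuation just revisits them. They are: 0 officers + 0 mutineers across (rope basket back at the start); 0 officers + 1 mutineer across (rope basket there); 0 officers + 1 mutineer across (rope basket back at the start); 0 officers + 2 mutineers across (rope basket there); 0 officers + 2 mutineers across (rope basket back at the start); 0 officers + 3 mutineers across (rope basket there); 0 officers + 3 mutineers across (rope basket back at the start); 0 officers + 4 mutineers across (rope basket there); 0 officers + 4 mutineers across (rope basket back at the start); 0 officers + 5 mutineers across (rope basket there); 0 officers + 5 mutineers across (rope basket back at the start); 0 officers + 6 mutineers across (rope basket there); 1 officer + 1 mutineer across (rope basket there); 1 officer + 1 mutineer across (rope basket back at the start); 2 officers + 2 mutineers across (rope basket there); 2 officers + 2 mutineers across (rope basket back at the start); 3 officers + 3 mutineers across (rope basket there). So no valid plan exists.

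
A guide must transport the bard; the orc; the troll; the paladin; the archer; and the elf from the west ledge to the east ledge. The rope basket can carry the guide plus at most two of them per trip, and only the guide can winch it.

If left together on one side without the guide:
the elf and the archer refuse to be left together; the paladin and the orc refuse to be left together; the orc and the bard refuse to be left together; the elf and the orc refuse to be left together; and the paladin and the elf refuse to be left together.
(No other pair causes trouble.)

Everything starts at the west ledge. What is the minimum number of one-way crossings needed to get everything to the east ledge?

9

Counting alone: the guide can take at most 2 across per trip to the east ledge, so moving all 6 needs at least 3 loaded trips out, with a return between consecutive ones — at least 5 crossings.
The safety rule pushes this higher. Following every safe sequence of crossings, the most of the 6 that can be at the east ledge as the rope basket arrives there on crossings 5, 7 is 4, 5 respectively — never all 6.
So no plan with fewer than 9 crossings exists, and this one achieves 9:
1. Guide goes to the east ledge with the elf and the orc.  [the west ledge: the archer, the bard, the paladin, the troll | the east ledge: the elf, the orc]
2. Guide goes back to the west ledge with the orc.  [the west ledge: the archer, the bard, the orc, the paladin, the troll | the east ledge: the elf]
3. Guide goes to the east ledge with the bard and the orc.  [the west ledge: the archer, the paladin, the troll | the east ledge: the bard, the elf, the orc]
4. Guide goes back to the west ledge with the orc.  [the west ledge: the archer, the orc, the paladin, the troll | the east ledge: the bard, the elf]
5. Guide goes to the east ledge with the orc and the troll.  [the west ledge: the archer, the paladin | the east ledge: the bard, the elf, the orc, the troll]
6. Guide goes back to the west ledge with the orc.  [the west ledge: the archer, the orc, the paladin | the east ledge: the bard, the elf, the troll]
7. Guide goes to the east ledge with the archer and the paladin.  [the west ledge: the orc | the east ledge: the archer, the bard, the elf, the paladin, the troll]
8. Guide goes back to the west ledge with the elf.  [the west ledge: the elf, the orc | the east ledge: the archer, the bard, the paladin, the troll]
9. Guide goes to the east ledge with the elf and the orc.  [the west ledge: — | the east ledge: the archer, the bard, the elf, the orc, the paladin, the troll]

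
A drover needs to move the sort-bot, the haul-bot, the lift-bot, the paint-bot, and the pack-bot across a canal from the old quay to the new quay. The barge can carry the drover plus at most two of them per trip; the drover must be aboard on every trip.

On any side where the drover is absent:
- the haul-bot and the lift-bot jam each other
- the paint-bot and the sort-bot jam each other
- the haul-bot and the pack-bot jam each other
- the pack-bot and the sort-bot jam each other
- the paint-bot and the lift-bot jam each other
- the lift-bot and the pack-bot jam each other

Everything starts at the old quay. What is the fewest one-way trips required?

impossible

Whatever the first load, the items left behind include a forbidden pair without the drover. No opening move is safe, so no plan exists.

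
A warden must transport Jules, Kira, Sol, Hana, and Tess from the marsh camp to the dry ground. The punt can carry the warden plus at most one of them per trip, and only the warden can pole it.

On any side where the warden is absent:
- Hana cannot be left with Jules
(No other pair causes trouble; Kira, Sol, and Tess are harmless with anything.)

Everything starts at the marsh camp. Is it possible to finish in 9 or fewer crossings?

Yes

Yes — this plan uses 9 crossings (≤ 9):
1. Warden goes to the dry ground with Jules.
2. Warden goes back to the marsh camp alone.
3. Warden goes to the dry ground with Kira.
4. Warden goes back to the marsh camp alone.
5. Warden goes to the dry ground with Sol.
6. Warden goes back to the marsh camp alone.
7. Warden goes to the dry ground with Tess.
8. Warden goes back to the marsh camp alone.
9. Warden goes to the dry ground with Hana.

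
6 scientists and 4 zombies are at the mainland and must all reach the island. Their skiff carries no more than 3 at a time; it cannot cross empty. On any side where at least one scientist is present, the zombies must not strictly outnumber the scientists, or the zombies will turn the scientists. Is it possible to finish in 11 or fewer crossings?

Yes — this plan uses 9 crossings (≤ 11):
1. 2 zombies → the island.  (the mainland: 6S 2Z; the island: 0S 2Z)
2. 1 zombie ← the mainland.  (the mainland: 6S 3Z; the island: 0S 1Z)
3. 3 zombies → the island.  (the mainland: 6S 0Z; the island: 0S 4Z)
4. 1 zombie ← the mainland.  (the mainland: 6S 1Z; the island: 0S 3Z)
5. 3 scientists → the island.  (the mainland: 3S 1Z; the island: 3S 3Z)
6. 1 zombie ← the mainland.  (the mainland: 3S 2Z; the island: 3S 2Z)
7. 1 scientist and 2 zombies → the island.  (the mainland: 2S 0Z; the island: 4S 4Z)
8. 1 zombie ← the mainland.  (the mainland: 2S 1Z; the island: 4S 3Z)
9. 2 scientists and 1 zombie → the island.  (the mainland: 0S 0Z; the island: 6S 4Z)

Yes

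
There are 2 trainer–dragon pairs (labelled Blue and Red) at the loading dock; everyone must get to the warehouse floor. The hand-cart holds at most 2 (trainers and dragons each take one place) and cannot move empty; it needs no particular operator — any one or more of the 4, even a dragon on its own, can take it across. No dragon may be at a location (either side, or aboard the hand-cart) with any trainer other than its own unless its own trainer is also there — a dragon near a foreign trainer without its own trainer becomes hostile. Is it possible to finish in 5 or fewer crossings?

Yes — this plan uses 5 crossings (≤ 5):
1. dragon Blue and trainer Blue cross → the warehouse floor.
2. trainer Blue crosses ← the loading dock.
3. trainer Blue and trainer Red cross → the warehouse floor.
4. trainer Red crosses ← the loading dock.
5. dragon Red and trainer Red cross → the warehouse floor.

Yes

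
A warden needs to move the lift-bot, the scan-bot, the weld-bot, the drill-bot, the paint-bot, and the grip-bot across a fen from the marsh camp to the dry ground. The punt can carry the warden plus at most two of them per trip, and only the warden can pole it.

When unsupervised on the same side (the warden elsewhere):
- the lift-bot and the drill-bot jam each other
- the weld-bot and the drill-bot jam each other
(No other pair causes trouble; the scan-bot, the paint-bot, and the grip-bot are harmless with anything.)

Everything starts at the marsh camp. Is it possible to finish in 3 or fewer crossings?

No

Counting alone: the warden can take at most 2 across per trip to the dry ground, so moving all 6 needs at least 3 loaded trips out, with a return between consecutive ones — at least 5 crossings.
Since 3 < 5, 3 crossings cannot be enough. (The shortest complete plan in fact takes 5:)
1. Warden goes to the dry ground with the lift-bot and the weld-bot.  [the marsh camp: the drill-bot, the grip-bot, the paint-bot, the scan-bot | the dry ground: the lift-bot, the weld-bot]
2. Warden goes back to the marsh camp alone.  [the marsh camp: the drill-bot, the grip-bot, the paint-bot, the scan-bot | the dry ground: the lift-bot, the weld-bot]
3. Warden goes to the dry ground with the paint-bot and the scan-bot.  [the marsh camp: the drill-bot, the grip-bot | the dry ground: the lift-bot, the paint-bot, the scan-bot, the weld-bot]
4. Warden goes back to the marsh camp alone.  [the marsh camp: the drill-bot, the grip-bot | the dry ground: the lift-bot, the paint-bot, the scan-bot, the weld-bot]
5. Warden goes to the dry ground with the drill-bot and the grip-bot.  [the marsh camp: — | the dry ground: the drill-bot, the grip-bot, the lift-bot, the paint-bot, the scan-bot, the weld-bot]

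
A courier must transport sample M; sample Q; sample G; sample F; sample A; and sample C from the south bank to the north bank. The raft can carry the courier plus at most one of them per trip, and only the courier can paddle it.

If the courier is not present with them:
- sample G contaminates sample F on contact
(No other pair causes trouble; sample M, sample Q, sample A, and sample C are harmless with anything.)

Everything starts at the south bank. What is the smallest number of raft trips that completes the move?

11

Counting alone: the courier can take at most 1 across per trip to the north bank, so moving all 6 needs at least 6 loaded trips out, with a return between consecutive ones — at least 11 crossings.
The plan below uses exactly 11 crossings, so it is optimal:
1. Courier goes to the north bank with sample G.  [the south bank: sample A, sample C, sample F, sample M, sample Q | the north bank: sample G]
2. Courier goes back to the south bank alone.  [the south bank: sample A, sample C, sample F, sample M, sample Q | the north bank: sample G]
3. Courier goes to the north bank with sample M.  [the south bank: sample A, sample C, sample F, sample Q | the north bank: sample G, sample M]
4. Courier goes back to the south bank alone.  [the south bank: sample A, sample C, sample F, sample Q | the north bank: sample G, sample M]
5. Courier goes to the north bank with sample Q.  [the south bank: sample A, sample C, sample F | the north bank: sample G, sample M, sample Q]
6. Courier goes back to the south bank alone.  [the south bank: sample A, sample C, sample F | the north bank: sample G, sample M, sample Q]
7. Courier goes to the north bank with sample A.  [the south bank: sample C, sample F | the north bank: sample A, sample G, sample M, sample Q]
8. Courier goes back to the south bank alone.  [the south bank: sample C, sample F | the north bank: sample A, sample G, sample M, sample Q]
9. Courier goes to the north bank with sample C.  [the south bank: sample F | the north bank: sample A, sample C, sample G, sample M, sample Q]
10. Courier goes back to the south bank alone.  [the south bank: sample F | the north bank: sample A, sample C, sample G, sample M, sample Q]
11. Courier goes to the north bank with sample F.  [the south bank: — | the north bank: sample A, sample C, sample F, sample G, sample M, sample Q]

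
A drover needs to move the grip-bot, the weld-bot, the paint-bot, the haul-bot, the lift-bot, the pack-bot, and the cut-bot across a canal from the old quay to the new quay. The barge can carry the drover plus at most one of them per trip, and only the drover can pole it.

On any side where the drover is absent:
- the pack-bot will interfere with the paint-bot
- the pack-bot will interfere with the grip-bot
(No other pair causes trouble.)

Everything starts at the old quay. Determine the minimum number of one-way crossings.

15

Counting alone: the drover can take at most 1 across per trip to the new quay, so moving all 7 needs at least 7 loaded trips out, with a return between consecutive ones — at least 13 crossings.
The safety rule pushes this higher. Following every safe sequence of crossings, the most of the 7 that can be at the new quay as the barge arrives there on crossing 13 is 6 — never all 7.
So no plan with fewer than 15 crossings exists, and this one achieves 15:
1. Drover goes to the new quay with the pack-bot.  [the old quay: the cut-bot, the grip-bot, the haul-bot, the lift-bot, the paint-bot, the weld-bot | the new quay: the pack-bot]
2. Drover goes back to the old quay alone.  [the old quay: the cut-bot, the grip-bot, the haul-bot, the lift-bot, the paint-bot, the weld-bot | the new quay: the pack-bot]
3. Drover goes to the new quay with the grip-bot.  [the old quay: the cut-bot, the haul-bot, the lift-bot, the paint-bot, the weld-bot | the new quay: the grip-bot, the pack-bot]
4. Drover goes back to the old quay with the pack-bot.  [the old quay: the cut-bot, the haul-bot, the lift-bot, the pack-bot, the paint-bot, the weld-bot | the new quay: the grip-bot]
5. Drover goes to the new quay with the paint-bot.  [the old quay: the cut-bot, the haul-bot, the lift-bot, the pack-bot, the weld-bot | the new quay: the grip-bot, the paint-bot]
6. Drover goes back to the old quay alone.  [the old quay: the cut-bot, the haul-bot, the lift-bot, the pack-bot, the weld-bot | the new quay: the grip-bot, the paint-bot]
7. Drover goes to the new quay with the weld-bot.  [the old quay: the cut-bot, the haul-bot, the lift-bot, the pack-bot | the new quay: the grip-bot, the paint-bot, the weld-bot]
8. Drover goes back to the old quay alone.  [the old quay: the cut-bot, the haul-bot, the lift-bot, the pack-bot | the new quay: the grip-bot, the paint-bot, the weld-bot]
9. Drover goes to the new quay with the haul-bot.  [the old quay: the cut-bot, the lift-bot, the pack-bot | the new quay: the grip-bot, the haul-bot, the paint-bot, the weld-bot]
10. Drover goes back to the old quay alone.  [the old quay: the cut-bot, the lift-bot, the pack-bot | the new quay: the grip-bot, the haul-bot, the paint-bot, the weld-bot]
11. Drover goes to the new quay with the lift-bot.  [the old quay: the cut-bot, the pack-bot | the new quay: the grip-bot, the haul-bot, the lift-bot, the paint-bot, the weld-bot]
12. Drover goes back to the old quay alone.  [the old quay: the cut-bot, the pack-bot | the new quay: the grip-bot, the haul-bot, the lift-bot, the paint-bot, the weld-bot]
13. Drover goes to the new quay with the cut-bot.  [the old quay: the pack-bot | the new quay: the cut-bot, the grip-bot, the haul-bot, the lift-bot, the paint-bot, the weld-bot]
14. Drover goes back to the old quay alone.  [the old quay: the pack-bot | the new quay: the cut-bot, the grip-bot, the haul-bot, the lift-bot, the paint-bot, the weld-bot]
15. Drover goes to the new quay with the pack-bot.  [the old quay: — | the new quay: the cut-bot, the grip-bot, the haul-bot, the lift-bot, the pack-bot, the paint-bot, the weld-bot]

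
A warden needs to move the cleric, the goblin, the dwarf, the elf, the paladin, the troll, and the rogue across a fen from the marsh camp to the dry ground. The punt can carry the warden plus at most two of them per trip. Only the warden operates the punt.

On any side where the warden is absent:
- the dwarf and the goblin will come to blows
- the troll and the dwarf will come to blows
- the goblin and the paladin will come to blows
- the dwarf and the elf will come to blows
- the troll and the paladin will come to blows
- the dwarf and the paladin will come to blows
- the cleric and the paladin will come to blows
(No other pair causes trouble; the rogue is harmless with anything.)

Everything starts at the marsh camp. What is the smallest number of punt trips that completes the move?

11

Counting alone: the warden can take at most 2 across per trip to the dry ground, so moving all 7 needs at least 4 loaded trips out, with a return between consecutive ones — at least 7 crossings.
The safety rule pushes this higher. Following every safe sequence of crossings, the most of the 7 that can be at the dry ground as the punt arrives there on crossings 7, 9 is 5, 6 respectively — never all 7.
So no plan with fewer than 11 crossings exists, and this one achieves 11:
1. Warden goes to the dry ground with the dwarf and the paladin.  [the marsh camp: the cleric, the elf, the goblin, the rogue, the troll | the dry ground: the dwarf, the paladin]
2. Warden goes back to the marsh camp with the dwarf.  [the marsh camp: the cleric, the dwarf, the elf, the goblin, the rogue, the troll | the dry ground: the paladin]
3. Warden goes to the dry ground with the cleric and the dwarf.  [the marsh camp: the elf, the goblin, the rogue, the troll | the dry ground: the cleric, the dwarf, the paladin]
4. Warden goes back to the marsh camp with the paladin.  [the marsh camp: the elf, the goblin, the paladin, the rogue, the troll | the dry ground: the cleric, the dwarf]
5. Warden goes to the dry ground with the goblin and the troll.  [the marsh camp: the elf, the paladin, the rogue | the dry ground: the cleric, the dwarf, the goblin, the troll]
6. Warden goes back to the marsh camp with the dwarf.  [the marsh camp: the dwarf, the elf, the paladin, the rogue | the dry ground: the cleric, the goblin, the troll]
7. Warden goes to the dry ground with the dwarf and the elf.  [the marsh camp: the paladin, the rogue | the dry ground: the cleric, the dwarf, the elf, the goblin, the troll]
8. Warden goes back to the marsh camp with the dwarf.  [the marsh camp: the dwarf, the paladin, the rogue | the dry ground: the cleric, the elf, the goblin, the troll]
9. Warden goes to the dry ground with the dwarf and the rogue.  [the marsh camp: the paladin | the dry ground: the cleric, the dwarf, the elf, the goblin, the rogue, the troll]
10. Warden goes back to the marsh camp with the dwarf.  [the marsh camp: the dwarf, the paladin | the dry ground: the cleric, the elf, the goblin, the rogue, the troll]
11. Warden goes to the dry ground with the dwarf and the paladin.  [the marsh camp: — | the dry ground: the cleric, the dwarf, the elf, the goblin, the paladin, the rogue, the troll]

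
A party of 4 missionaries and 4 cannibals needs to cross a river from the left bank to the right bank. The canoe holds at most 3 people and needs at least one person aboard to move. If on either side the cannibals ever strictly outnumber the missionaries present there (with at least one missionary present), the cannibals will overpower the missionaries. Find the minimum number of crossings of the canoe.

Counting alone: each trip to the right bank takes at most 3 across and each return brings at least 1 back, so after t trips out (and t−1 returns) at most 3t − (t−1) of the 8 are across; that first reaches 8 at t = 4, so at least 7 crossings are needed.
The safety rule pushes this higher. Following every safe sequence of crossings, the most of the 8 that can be at the right bank as the canoe arrives there on crossing 7 is 7 — never all 8.
So no plan with fewer than 9 crossings exists, and this one achieves 9:
1. 2 cannibals → the right bank.  (the left bank: 4M 2C; the right bank: 0M 2C)
2. 1 cannibal ← the left bank.  (the left bank: 4M 3C; the right bank: 0M 1C)
3. 3 cannibals → the right bank.  (the left bank: 4M 0C; the right bank: 0M 4C)
4. 1 cannibal ← the left bank.  (the left bank: 4M 1C; the right bank: 0M 3C)
5. 3 missionaries → the right bank.  (the left bank: 1M 1C; the right bank: 3M 3C)
6. 1 missionary and 1 cannibal ← the left bank.  (the left bank: 2M 2C; the right bank: 2M 2C)
7. 2 missionaries → the right bank.  (the left bank: 0M 2C; the right bank: 4M 2C)
8. 1 cannibal ← the left bank.  (the left bank: 0M 3C; the right bank: 4M 1C)
9. 3 cannibals → the right bank.  (the left bank: 0M 0C; the right bank: 4M 4C)

9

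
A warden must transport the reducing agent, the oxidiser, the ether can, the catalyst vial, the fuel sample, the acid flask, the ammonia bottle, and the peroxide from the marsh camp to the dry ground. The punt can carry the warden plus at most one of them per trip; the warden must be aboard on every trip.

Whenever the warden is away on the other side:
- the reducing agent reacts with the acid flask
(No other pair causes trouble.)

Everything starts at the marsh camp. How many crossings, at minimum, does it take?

Counting alone: the warden can take at most 1 across per trip to the dry ground, so moving all 8 needs at least 8 loaded trips out, with a return between consecutive ones — at least 15 crossings.
The plan below uses exactly 15 crossings, so it is optimal:
1. Warden goes to the dry ground with the reducing agent.
2. Warden goes back to the marsh camp alone.
3. Warden goes to the dry ground with the oxidiser.
4. Warden goes back to the marsh camp alone.
5. Warden goes to the dry ground with the ether can.
6. Warden goes back to the marsh camp alone.
7. Warden goes to the dry ground with the catalyst vial.
8. Warden goes back to the marsh camp alone.
9. Warden goes to the dry ground with the fuel sample.
10. Warden goes back to the marsh camp alone.
11. Warden goes to the dry ground with the ammonia bottle.
12. Warden goes back to the marsh camp alone.
13. Warden goes to the dry ground with the peroxide.
14. Warden goes back to the marsh camp alone.
15. Warden goes to the dry ground with the acid flask.

15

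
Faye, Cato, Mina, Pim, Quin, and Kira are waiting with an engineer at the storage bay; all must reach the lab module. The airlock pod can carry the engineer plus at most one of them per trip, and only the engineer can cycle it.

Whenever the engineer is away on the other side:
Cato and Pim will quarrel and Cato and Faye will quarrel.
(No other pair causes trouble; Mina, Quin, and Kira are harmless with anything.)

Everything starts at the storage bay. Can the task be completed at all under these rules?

1. Engineer goes to the lab module with Cato.
2. Engineer goes back to the storage bay alone.
3. Engineer goes to the lab module with Faye.
4. Engineer goes back to the storage bay with Cato.
5. Engineer goes to the lab module with Pim.
6. Engineer goes back to the storage bay alone.
7. Engineer goes to the lab module with Mina.
8. Engineer goes back to the storage bay alone.
9. Engineer goes to the lab module with Quin.
10. Engineer goes back to the storage bay alone.
11. Engineer goes to the lab module with Kira.
12. Engineer goes back to the storage bay alone.
13. Engineer goes to the lab module with Cato.

Yes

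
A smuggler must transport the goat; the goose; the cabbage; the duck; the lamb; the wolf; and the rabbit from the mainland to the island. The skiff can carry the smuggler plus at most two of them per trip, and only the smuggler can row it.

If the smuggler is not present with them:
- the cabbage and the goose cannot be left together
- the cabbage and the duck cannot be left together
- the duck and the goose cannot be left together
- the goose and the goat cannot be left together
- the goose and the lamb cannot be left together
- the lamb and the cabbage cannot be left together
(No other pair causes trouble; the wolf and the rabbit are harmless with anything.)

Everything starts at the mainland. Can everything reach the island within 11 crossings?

Yes — this plan uses 11 crossings (≤ 11):
1. Smuggler goes to the island with the cabbage and the goose.
2. Smuggler goes back to the mainland with the goose.
3. Smuggler goes to the island with the goat and the goose.
4. Smuggler goes back to the mainland with the goose.
5. Smuggler goes to the island with the goose and the wolf.
6. Smuggler goes back to the mainland with the goose.
7. Smuggler goes to the island with the goose and the rabbit.
8. Smuggler goes back to the mainland with the goose.
9. Smuggler goes to the island with the duck and the lamb.
10. Smuggler goes back to the mainland with the cabbage.
11. Smuggler goes to the island with the cabbage and the goose.

Yes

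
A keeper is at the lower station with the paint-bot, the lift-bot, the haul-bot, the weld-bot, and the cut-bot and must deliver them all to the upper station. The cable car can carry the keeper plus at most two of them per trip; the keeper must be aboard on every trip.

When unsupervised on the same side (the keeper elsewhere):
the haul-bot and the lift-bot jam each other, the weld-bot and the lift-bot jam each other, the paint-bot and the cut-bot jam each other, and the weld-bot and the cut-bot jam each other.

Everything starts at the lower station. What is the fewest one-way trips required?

Counting alone: the keeper can take at most 2 across per trip to the upper station, so moving all 5 needs at least 3 loaded trips out, with a return between consecutive ones — at least 5 crossings.
The safety rule pushes this higher. Following every safe sequence of crossings, the most of the 5 that can be at the upper station as the cable car arrives there on crossing 5 is 4 — never all 5.
So no plan with fewer than 7 crossings exists, and this one achieves 7:
1. Keeper goes to the upper station with the cut-bot and the lift-bot.
2. Keeper goes back to the lower station alone.
3. Keeper goes to the upper station with the paint-bot.
4. Keeper goes back to the lower station with the cut-bot.
5. Keeper goes to the upper station with the haul-bot and the weld-bot.
6. Keeper goes back to the lower station with the lift-bot.
7. Keeper goes to the upper station with the cut-bot and the lift-bot.

7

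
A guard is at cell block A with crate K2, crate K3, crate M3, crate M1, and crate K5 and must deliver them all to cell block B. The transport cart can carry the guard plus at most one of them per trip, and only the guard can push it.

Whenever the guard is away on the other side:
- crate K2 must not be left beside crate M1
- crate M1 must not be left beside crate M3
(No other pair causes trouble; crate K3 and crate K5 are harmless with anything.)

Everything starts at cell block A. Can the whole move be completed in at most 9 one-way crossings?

Counting alone: the guard can take at most 1 across per trip to cell block B, so moving all 5 needs at least 5 loaded trips out, with a return between consecutive ones — at least 9 crossings.
The safety rule pushes this higher. Following every safe sequence of crossings, the most of the 5 that can be at cell block B as the transport cart arrives there on crossing 9 is 4 — never all 5.
So the move cannot be finished within 9 crossings. (The shortest complete plan takes 11:)
1. Guard goes to cell block B with crate M1.
2. Guard goes back to cell block A alone.
3. Guard goes to cell block B with crate K2.
4. Guard goes back to cell block A with crate M1.
5. Guard goes to cell block B with crate M3.
6. Guard goes back to cell block A alone.
7. Guard goes to cell block B with crate K3.
8. Guard goes back to cell block A alone.
9. Guard goes to cell block B with crate K5.
10. Guard goes back to cell block A alone.
11. Guard goes to cell block B with crate M1.

No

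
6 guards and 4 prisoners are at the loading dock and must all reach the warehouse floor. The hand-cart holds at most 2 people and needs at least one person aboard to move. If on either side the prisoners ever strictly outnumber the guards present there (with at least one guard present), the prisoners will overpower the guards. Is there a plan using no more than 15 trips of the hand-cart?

No

Counting alone: each trip to the warehouse floor takes at most 2 across and each return brings at least 1 back, so after t trips out (and t−1 returns) at most 2t − (t−1) of the 10 are across; that first reaches 10 at t = 9, so at least 17 crossings are needed.
Since 15 < 17, 15 crossings cannot be enough. (The shortest complete plan in fact takes 17:)
1. 2 prisoners → the warehouse floor.  (the loading dock: 6G 2P; the warehouse floor: 0G 2P)
2. 1 prisoner ← the loading dock.  (the loading dock: 6G 3P; the warehouse floor: 0G 1P)
3. 2 prisoners → the warehouse floor.  (the loading dock: 6G 1P; the warehouse floor: 0G 3P)
4. 1 prisoner ← the loading dock.  (the loading dock: 6G 2P; the warehouse floor: 0G 2P)
5. 2 guards → the warehouse floor.  (the loading dock: 4G 2P; the warehouse floor: 2G 2P)
6. 1 prisoner ← the loading dock.  (the loading dock: 4G 3P; the warehouse floor: 2G 1P)
7. 1 guard and 1 prisoner → the warehouse floor.  (the loading dock: 3G 2P; the warehouse floor: 3G 2P)
8. 1 prisoner ← the loading dock.  (the loading dock: 3G 3P; the warehouse floor: 3G 1P)
9. 2 prisoners → the warehouse floor.  (the loading dock: 3G 1P; the warehouse floor: 3G 3P)
10. 1 prisoner ← the loading dock.  (the loading dock: 3G 2P; the warehouse floor: 3G 2P)
11. 1 guard and 1 prisoner → the warehouse floor.  (the loading dock: 2G 1P; the warehouse floor: 4G 3P)
12. 1 prisoner ← the loading dock.  (the loading dock: 2G 2P; the warehouse floor: 4G 2P)
13. 2 prisoners → the warehouse floor.  (the loading dock: 2G 0P; the warehouse floor: 4G 4P)
14. 1 prisoner ← the loading dock.  (the loading dock: 2G 1P; the warehouse floor: 4G 3P)
15. 1 guard and 1 prisoner → the warehouse floor.  (the loading dock: 1G 0P; the warehouse floor: 5G 4P)
16. 1 prisoner ← the loading dock.  (the loading dock: 1G 1P; the warehouse floor: 5G 3P)
17. 1 guard and 1 prisoner → the warehouse floor.  (the loading dock: 0G 0P; the warehouse floor: 6G 4P)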